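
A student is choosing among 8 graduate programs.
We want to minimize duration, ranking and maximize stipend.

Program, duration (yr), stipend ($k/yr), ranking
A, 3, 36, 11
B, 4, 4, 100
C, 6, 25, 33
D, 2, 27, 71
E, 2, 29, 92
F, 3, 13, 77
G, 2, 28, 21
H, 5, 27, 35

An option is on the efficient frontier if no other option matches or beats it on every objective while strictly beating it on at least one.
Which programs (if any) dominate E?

none

A: worse on duration (3 vs 2).
B: worse on duration (4 vs 2).
C: worse on duration (6 vs 2).
D: worse on stipend (27 vs 29).
F: worse on duration (3 vs 2).
G: worse on stipend (28 vs 29).
H: worse on duration (5 vs 2).
No option dominates E.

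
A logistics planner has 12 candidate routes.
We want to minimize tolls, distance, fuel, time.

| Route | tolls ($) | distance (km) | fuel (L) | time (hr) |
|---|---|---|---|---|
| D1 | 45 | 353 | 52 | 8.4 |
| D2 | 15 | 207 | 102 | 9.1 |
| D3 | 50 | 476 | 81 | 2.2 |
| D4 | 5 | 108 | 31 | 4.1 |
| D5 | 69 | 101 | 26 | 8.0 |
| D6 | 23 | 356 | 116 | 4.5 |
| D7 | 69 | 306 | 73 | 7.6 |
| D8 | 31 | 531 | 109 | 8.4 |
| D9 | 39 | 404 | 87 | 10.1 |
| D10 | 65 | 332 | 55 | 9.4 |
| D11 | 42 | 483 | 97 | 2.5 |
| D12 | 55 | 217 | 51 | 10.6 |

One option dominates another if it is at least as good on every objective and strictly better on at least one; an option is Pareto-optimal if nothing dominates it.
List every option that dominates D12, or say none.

D4

D4: tolls 5≤55, distance 108≤217, fuel 31≤51, time 4.1≤10.6 — dominates D12.
Others (D1, D2, D3, D5, D6, D7, D8, D9, D10, D11) are each worse than D12 on at least one objective.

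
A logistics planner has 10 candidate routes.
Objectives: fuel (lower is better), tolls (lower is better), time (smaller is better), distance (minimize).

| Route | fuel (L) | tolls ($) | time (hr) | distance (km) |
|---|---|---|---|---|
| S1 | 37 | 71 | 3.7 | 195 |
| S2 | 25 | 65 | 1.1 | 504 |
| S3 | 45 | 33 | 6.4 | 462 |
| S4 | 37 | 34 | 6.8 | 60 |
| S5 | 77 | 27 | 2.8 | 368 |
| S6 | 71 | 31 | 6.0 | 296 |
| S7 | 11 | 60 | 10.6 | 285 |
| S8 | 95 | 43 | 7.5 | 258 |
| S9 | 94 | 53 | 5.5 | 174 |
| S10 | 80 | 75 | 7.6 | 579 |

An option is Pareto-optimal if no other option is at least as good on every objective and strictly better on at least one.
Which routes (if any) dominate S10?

S1, S2, S3, S4, S5, S6

S1: fuel 37≤80, tolls 71≤75, time 3.7≤7.6, distance 195≤579 — dominates S10.
S2: fuel 25≤80, tolls 65≤75, time 1.1≤7.6, distance 504≤579 — dominates S10.
S3: fuel 45≤80, tolls 33≤75, time 6.4≤7.6, distance 462≤579 — dominates S10.
S4: fuel 37≤80, tolls 34≤75, time 6.8≤7.6, distance 60≤579 — dominates S10.
S5: fuel 77≤80, tolls 27≤75, time 2.8≤7.6, distance 368≤579 — dominates S10.
S6: fuel 71≤80, tolls 31≤75, time 6.0≤7.6, distance 296≤579 — dominates S10.
Others (S7, S8, S9) are each worse than S10 on at least one objective.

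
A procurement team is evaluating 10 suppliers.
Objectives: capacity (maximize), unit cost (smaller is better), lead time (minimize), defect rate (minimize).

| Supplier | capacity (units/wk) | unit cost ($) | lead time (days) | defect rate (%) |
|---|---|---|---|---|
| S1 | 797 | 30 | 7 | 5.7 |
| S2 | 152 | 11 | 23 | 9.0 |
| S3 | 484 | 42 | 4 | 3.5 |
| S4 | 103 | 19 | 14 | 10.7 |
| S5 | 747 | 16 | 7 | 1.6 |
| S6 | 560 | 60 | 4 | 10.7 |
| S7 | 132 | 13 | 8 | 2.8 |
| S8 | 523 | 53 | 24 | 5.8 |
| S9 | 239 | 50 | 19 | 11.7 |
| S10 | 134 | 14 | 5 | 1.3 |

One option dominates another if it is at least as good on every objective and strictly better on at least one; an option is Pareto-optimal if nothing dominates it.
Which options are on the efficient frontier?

S1, S2, S3, S5, S6, S7, S10

S1: not dominated (best capacity).
S2: not dominated (best unit cost).
S3: not dominated.
S4: dominated by S5 (capacity 747≥103, unit cost 16≤19, lead time 7≤14, defect rate 1.6≤10.7).
S5: not dominated.
S6: not dominated.
S7: not dominated.
S8: dominated by S1 (capacity 797≥523, unit cost 30≤53, lead time 7≤24, defect rate 5.7≤5.8).
S9: dominated by S1 (capacity 797≥239, unit cost 30≤50, lead time 7≤19, defect rate 5.7≤11.7).
S10: not dominated (best defect rate).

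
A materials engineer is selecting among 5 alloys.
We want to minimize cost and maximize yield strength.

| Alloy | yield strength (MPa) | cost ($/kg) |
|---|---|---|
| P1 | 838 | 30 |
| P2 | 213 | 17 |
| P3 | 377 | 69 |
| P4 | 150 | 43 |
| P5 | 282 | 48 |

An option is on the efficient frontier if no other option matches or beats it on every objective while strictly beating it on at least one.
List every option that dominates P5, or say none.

P1

P1: yield strength 838≥282, cost 30≤48 — dominates P5.
Others (P2, P3, P4) are each worse than P5 on at least one objective.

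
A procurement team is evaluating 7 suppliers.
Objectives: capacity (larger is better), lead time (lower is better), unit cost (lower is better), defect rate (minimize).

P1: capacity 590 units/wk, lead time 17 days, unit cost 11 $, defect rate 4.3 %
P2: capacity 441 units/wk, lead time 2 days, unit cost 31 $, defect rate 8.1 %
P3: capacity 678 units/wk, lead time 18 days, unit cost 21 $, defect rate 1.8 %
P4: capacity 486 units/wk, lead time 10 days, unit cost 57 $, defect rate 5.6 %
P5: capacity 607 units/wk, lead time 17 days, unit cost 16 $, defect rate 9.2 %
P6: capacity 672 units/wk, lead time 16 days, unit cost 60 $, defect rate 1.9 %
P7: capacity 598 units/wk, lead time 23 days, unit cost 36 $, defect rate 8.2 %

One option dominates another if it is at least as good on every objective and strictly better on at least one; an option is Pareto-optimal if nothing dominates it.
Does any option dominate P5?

No

P1: worse on capacity (590 vs 607).
P2: worse on capacity (441 vs 607).
P3: worse on lead time (18 vs 17).
P4: worse on capacity (486 vs 607).
P6: worse on unit cost (60 vs 16).
P7: worse on capacity (598 vs 607).
No option is at least as good as P5 on every objective and strictly better on one.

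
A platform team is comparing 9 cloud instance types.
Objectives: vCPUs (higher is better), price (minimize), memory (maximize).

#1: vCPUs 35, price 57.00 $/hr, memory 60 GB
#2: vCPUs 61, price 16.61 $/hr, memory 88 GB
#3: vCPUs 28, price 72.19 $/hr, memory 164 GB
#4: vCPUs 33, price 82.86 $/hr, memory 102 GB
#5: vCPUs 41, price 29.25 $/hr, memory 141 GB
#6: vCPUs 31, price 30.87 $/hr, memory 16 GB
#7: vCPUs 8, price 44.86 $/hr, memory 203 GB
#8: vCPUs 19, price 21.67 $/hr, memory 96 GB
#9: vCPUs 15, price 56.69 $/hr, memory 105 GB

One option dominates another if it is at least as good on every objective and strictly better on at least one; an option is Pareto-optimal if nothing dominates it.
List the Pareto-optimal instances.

#2, #3, #5, #7, #8

#1: dominated by #2 (vCPUs 61≥35, price 16.61≤57.00, memory 88≥60).
#2: not dominated (best vCPUs).
#3: not dominated.
#4: dominated by #5 (vCPUs 41≥33, price 29.25≤82.86, memory 141≥102).
#5: not dominated.
#6: dominated by #2 (vCPUs 61≥31, price 16.61≤30.87, memory 88≥16).
#7: not dominated (best memory).
#8: not dominated.
#9: dominated by #5 (vCPUs 41≥15, price 29.25≤56.69, memory 141≥105).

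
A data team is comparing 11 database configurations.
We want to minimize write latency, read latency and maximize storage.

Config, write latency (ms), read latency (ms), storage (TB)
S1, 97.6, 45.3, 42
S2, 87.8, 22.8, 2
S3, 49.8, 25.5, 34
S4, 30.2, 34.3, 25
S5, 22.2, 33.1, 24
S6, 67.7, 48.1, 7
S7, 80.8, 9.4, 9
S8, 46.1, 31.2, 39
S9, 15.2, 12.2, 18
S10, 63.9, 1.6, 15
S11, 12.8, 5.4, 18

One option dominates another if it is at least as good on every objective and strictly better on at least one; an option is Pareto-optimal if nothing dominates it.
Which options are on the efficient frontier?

S1, S3, S4, S5, S8, S10, S11

S1: not dominated (best storage).
S2: dominated by S7 (write latency 80.8≤87.8, read latency 9.4≤22.8, storage 9≥2).
S3: not dominated.
S4: not dominated.
S5: not dominated.
S6: dominated by S3 (write latency 49.8≤67.7, read latency 25.5≤48.1, storage 34≥7).
S7: dominated by S10 (write latency 63.9≤80.8, read latency 1.6≤9.4, storage 15≥9).
S8: not dominated.
S9: dominated by S11 (write latency 12.8≤15.2, read latency 5.4≤12.2, storage 18≥18).
S10: not dominated (best read latency).
S11: not dominated (best write latency).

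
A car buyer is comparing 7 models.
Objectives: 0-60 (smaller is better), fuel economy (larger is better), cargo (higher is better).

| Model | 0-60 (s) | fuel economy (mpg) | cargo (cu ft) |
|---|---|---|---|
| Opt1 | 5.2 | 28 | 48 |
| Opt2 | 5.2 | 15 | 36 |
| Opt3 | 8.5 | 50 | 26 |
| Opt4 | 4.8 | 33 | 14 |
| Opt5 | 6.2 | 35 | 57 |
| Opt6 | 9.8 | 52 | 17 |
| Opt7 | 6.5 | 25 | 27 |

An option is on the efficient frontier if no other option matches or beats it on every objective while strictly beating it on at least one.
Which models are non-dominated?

Opt1, Opt3, Opt4, Opt5, Opt6

Opt1: not dominated.
Opt2: dominated by Opt1 (0-60 5.2≤5.2, fuel economy 28≥15, cargo 48≥36).
Opt3: not dominated.
Opt4: not dominated (best 0-60).
Opt5: not dominated (best cargo).
Opt6: not dominated (best fuel economy).
Opt7: dominated by Opt1 (0-60 5.2≤6.5, fuel economy 28≥25, cargo 48≥27).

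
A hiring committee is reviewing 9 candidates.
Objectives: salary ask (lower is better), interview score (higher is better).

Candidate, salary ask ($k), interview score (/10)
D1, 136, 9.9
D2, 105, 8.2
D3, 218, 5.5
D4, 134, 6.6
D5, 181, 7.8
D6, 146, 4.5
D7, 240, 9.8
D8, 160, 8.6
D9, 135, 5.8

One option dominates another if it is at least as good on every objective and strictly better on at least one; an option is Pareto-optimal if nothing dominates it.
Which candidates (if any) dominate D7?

D1

D1: salary ask 136≤240, interview score 9.9≥9.8 — dominates D7.
Others (D2, D3, D4, D5, D6, D8, D9) are each worse than D7 on at least one objective.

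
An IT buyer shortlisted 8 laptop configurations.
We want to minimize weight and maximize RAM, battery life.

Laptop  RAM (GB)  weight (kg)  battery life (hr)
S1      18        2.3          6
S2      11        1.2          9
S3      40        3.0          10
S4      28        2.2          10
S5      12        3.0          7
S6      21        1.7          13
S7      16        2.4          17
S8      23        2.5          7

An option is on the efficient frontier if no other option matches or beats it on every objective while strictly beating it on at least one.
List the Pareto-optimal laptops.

S1: dominated by S4 (RAM 28≥18, weight 2.2≤2.3, battery life 10≥6).
S2: not dominated (best weight).
S3: not dominated (best RAM).
S4: not dominated.
S5: dominated by S3 (RAM 40≥12, weight 3.0≤3.0, battery life 10≥7).
S6: not dominated.
S7: not dominated (best battery life).
S8: dominated by S4 (RAM 28≥23, weight 2.2≤2.5, battery life 10≥7).

S2, S3, S4, S6, S7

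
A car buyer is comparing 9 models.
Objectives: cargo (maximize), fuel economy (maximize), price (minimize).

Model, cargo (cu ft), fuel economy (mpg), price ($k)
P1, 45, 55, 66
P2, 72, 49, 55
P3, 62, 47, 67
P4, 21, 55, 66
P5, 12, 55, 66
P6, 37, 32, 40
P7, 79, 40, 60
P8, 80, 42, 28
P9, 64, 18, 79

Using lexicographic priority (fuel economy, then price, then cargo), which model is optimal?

First maximize fuel economy: best is 55, kept {P1, P4, P5}.
Then minimize price: best is 66, kept {P1, P4, P5}.
Then maximize cargo: best is 45, kept {P1}.

P1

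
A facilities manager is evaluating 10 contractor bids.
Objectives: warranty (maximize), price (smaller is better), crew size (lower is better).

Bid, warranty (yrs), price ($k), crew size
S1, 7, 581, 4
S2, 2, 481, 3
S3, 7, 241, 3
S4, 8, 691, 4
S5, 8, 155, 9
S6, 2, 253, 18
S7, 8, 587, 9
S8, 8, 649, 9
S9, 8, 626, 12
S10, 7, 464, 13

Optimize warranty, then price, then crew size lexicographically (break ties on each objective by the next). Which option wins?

First maximize warranty: best is 8, kept {S4, S5, S7, S8, S9}.
Then minimize price: best is 155, kept {S5}.

S5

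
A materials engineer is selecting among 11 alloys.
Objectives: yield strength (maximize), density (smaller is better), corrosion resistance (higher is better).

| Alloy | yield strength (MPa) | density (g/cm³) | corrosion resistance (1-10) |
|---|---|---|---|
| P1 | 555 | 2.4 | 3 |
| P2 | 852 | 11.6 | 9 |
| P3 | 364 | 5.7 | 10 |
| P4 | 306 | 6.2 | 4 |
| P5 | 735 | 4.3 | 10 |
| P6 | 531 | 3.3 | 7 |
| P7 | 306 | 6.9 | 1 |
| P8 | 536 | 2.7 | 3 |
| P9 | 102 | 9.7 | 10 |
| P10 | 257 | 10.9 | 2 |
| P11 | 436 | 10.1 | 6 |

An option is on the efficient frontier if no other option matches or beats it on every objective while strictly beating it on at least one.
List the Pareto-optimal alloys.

P1, P2, P5, P6

P1: not dominated (best density).
P2: not dominated (best yield strength).
P3: dominated by P5 (yield strength 735≥364, density 4.3≤5.7, corrosion resistance 10≥10).
P4: dominated by P3 (yield strength 364≥306, density 5.7≤6.2, corrosion resistance 10≥4).
P5: not dominated.
P6: not dominated.
P7: dominated by P1 (yield strength 555≥306, density 2.4≤6.9, corrosion resistance 3≥1).
P8: dominated by P1 (yield strength 555≥536, density 2.4≤2.7, corrosion resistance 3≥3).
P9: dominated by P3 (yield strength 364≥102, density 5.7≤9.7, corrosion resistance 10≥10).
P10: dominated by P1 (yield strength 555≥257, density 2.4≤10.9, corrosion resistance 3≥2).
P11: dominated by P5 (yield strength 735≥436, density 4.3≤10.1, corrosion resistance 10≥6).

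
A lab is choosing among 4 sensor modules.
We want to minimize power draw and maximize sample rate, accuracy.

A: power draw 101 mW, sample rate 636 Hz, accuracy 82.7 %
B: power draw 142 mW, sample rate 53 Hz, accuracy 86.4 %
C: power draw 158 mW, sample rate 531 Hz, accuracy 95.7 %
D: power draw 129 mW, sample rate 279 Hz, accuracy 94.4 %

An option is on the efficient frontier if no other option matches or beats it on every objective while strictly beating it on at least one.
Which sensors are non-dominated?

A: not dominated (best power draw).
B: dominated by D (power draw 129≤142, sample rate 279≥53, accuracy 94.4≥86.4).
C: not dominated (best accuracy).
D: not dominated.

A, C, D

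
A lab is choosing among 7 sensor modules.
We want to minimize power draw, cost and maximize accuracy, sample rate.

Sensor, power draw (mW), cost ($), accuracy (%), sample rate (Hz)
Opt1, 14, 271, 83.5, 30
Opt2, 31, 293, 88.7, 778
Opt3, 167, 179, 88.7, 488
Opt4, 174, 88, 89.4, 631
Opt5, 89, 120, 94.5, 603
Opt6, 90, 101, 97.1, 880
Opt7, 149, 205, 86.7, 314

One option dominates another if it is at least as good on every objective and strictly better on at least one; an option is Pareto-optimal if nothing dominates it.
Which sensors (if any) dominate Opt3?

Opt5: power draw 89≤167, cost 120≤179, accuracy 94.5≥88.7, sample rate 603≥488 — dominates Opt3.
Opt6: power draw 90≤167, cost 101≤179, accuracy 97.1≥88.7, sample rate 880≥488 — dominates Opt3.
Others (Opt1, Opt2, Opt4, Opt7) are each worse than Opt3 on at least one objective.

Opt5, Opt6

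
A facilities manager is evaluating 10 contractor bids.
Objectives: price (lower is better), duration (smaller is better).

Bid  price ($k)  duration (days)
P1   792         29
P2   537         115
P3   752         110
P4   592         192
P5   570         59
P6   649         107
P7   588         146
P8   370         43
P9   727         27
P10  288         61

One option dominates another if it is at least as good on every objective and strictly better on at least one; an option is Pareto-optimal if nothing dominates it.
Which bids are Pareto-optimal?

P1: dominated by P9 (price 727≤792, duration 27≤29).
P2: dominated by P8 (price 370≤537, duration 43≤115).
P3: dominated by P5 (price 570≤752, duration 59≤110).
P4: dominated by P2 (price 537≤592, duration 115≤192).
P5: dominated by P8 (price 370≤570, duration 43≤59).
P6: dominated by P5 (price 570≤649, duration 59≤107).
P7: dominated by P2 (price 537≤588, duration 115≤146).
P8: not dominated.
P9: not dominated (best duration).
P10: not dominated (best price).

P8, P9, P10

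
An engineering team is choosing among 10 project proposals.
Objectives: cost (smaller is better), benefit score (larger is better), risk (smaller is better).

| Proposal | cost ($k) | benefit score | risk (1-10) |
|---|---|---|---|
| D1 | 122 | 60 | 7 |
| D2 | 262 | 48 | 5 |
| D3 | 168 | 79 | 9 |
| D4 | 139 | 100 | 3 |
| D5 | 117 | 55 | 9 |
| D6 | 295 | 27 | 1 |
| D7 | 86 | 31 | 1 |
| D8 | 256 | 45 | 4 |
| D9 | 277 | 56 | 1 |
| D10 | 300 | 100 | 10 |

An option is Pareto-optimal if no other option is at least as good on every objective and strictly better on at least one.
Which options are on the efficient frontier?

D1, D4, D5, D7, D9

D1: not dominated.
D2: dominated by D4 (cost 139≤262, benefit score 100≥48, risk 3≤5).
D3: dominated by D4 (cost 139≤168, benefit score 100≥79, risk 3≤9).
D4: not dominated.
D5: not dominated.
D6: dominated by D7 (cost 86≤295, benefit score 31≥27, risk 1≤1).
D7: not dominated (best cost).
D8: dominated by D4 (cost 139≤256, benefit score 100≥45, risk 3≤4).
D9: not dominated.
D10: dominated by D4 (cost 139≤300, benefit score 100≥100, risk 3≤10).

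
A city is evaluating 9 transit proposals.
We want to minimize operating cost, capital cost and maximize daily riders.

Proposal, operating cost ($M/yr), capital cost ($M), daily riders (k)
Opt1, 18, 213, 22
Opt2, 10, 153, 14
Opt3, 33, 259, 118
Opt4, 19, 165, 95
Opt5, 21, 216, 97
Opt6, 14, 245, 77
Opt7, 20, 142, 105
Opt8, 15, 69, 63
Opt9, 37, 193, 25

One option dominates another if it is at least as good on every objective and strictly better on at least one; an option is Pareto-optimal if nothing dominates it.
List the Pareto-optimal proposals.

Opt1: dominated by Opt8 (operating cost 15≤18, capital cost 69≤213, daily riders 63≥22).
Opt2: not dominated (best operating cost).
Opt3: not dominated (best daily riders).
Opt4: not dominated.
Opt5: dominated by Opt7 (operating cost 20≤21, capital cost 142≤216, daily riders 105≥97).
Opt6: not dominated.
Opt7: not dominated.
Opt8: not dominated (best capital cost).
Opt9: dominated by Opt4 (operating cost 19≤37, capital cost 165≤193, daily riders 95≥25).

Opt2, Opt3, Opt4, Opt6, Opt7, Opt8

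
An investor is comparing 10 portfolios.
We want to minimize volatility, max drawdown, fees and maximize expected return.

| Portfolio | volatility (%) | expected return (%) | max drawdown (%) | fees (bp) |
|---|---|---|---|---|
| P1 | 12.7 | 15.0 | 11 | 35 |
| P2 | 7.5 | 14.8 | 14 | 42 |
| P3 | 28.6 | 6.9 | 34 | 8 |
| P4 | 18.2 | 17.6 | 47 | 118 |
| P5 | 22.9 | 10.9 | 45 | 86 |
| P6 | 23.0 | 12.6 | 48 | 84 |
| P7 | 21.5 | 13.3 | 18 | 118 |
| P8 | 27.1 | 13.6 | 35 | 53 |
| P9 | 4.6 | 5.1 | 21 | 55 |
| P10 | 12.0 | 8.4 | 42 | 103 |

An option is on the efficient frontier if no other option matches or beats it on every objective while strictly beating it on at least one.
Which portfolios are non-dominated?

P1: not dominated (best max drawdown).
P2: not dominated.
P3: not dominated (best fees).
P4: not dominated (best expected return).
P5: dominated by P1 (volatility 12.7≤22.9, expected return 15.0≥10.9, max drawdown 11≤45, fees 35≤86).
P6: dominated by P1 (volatility 12.7≤23.0, expected return 15.0≥12.6, max drawdown 11≤48, fees 35≤84).
P7: dominated by P1 (volatility 12.7≤21.5, expected return 15.0≥13.3, max drawdown 11≤18, fees 35≤118).
P8: dominated by P1 (volatility 12.7≤27.1, expected return 15.0≥13.6, max drawdown 11≤35, fees 35≤53).
P9: not dominated (best volatility).
P10: dominated by P2 (volatility 7.5≤12.0, expected return 14.8≥8.4, max drawdown 14≤42, fees 42≤103).

P1, P2, P3, P4, P9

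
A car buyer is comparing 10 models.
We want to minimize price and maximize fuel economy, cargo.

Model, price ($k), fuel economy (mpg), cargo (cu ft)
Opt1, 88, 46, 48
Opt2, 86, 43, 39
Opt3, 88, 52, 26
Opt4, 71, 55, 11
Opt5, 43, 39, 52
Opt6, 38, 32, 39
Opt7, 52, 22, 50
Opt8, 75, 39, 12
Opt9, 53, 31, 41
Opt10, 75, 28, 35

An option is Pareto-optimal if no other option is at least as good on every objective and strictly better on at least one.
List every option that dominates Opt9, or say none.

Opt5: price 43≤53, fuel economy 39≥31, cargo 52≥41 — dominates Opt9.
Others (Opt1, Opt2, Opt3, Opt4, Opt6, Opt7, Opt8, Opt10) are each worse than Opt9 on at least one objective.

Opt5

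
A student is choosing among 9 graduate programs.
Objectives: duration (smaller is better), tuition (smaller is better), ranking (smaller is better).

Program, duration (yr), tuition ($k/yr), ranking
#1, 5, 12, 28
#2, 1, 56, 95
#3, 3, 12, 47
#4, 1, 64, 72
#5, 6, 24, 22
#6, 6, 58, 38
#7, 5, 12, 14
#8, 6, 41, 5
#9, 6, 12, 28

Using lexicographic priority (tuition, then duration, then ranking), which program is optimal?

#3

First minimize tuition: best is 12, kept {#1, #3, #7, #9}.
Then minimize duration: best is 3, kept {#3}.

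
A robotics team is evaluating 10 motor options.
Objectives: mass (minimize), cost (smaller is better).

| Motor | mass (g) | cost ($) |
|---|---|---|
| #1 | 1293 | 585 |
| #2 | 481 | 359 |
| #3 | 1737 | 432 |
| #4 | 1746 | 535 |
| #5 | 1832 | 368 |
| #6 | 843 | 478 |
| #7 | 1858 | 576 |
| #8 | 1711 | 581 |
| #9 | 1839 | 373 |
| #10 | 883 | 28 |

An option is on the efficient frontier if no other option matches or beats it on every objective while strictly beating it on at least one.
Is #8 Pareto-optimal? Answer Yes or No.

#2 vs #8: mass 481≤1711, cost 359≤581 — #2 is at least as good on every objective and strictly better on at least one, so #2 dominates #8.

No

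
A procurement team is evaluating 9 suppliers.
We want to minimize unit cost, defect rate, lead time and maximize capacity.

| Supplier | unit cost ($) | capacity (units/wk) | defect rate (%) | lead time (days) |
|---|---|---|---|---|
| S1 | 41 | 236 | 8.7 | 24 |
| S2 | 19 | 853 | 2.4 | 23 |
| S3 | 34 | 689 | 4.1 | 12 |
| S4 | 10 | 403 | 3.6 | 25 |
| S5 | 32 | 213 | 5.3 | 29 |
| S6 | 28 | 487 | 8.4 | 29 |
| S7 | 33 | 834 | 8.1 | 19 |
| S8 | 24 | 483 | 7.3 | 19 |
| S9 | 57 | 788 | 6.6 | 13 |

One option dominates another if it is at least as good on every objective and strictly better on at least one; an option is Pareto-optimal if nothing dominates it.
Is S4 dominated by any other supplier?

S1: worse on unit cost (41 vs 10).
S2: worse on unit cost (19 vs 10).
S3: worse on unit cost (34 vs 10).
S5: worse on unit cost (32 vs 10).
S6: worse on unit cost (28 vs 10).
S7: worse on unit cost (33 vs 10).
S8: worse on unit cost (24 vs 10).
S9: worse on unit cost (57 vs 10).
No option is at least as good as S4 on every objective and strictly better on one.

No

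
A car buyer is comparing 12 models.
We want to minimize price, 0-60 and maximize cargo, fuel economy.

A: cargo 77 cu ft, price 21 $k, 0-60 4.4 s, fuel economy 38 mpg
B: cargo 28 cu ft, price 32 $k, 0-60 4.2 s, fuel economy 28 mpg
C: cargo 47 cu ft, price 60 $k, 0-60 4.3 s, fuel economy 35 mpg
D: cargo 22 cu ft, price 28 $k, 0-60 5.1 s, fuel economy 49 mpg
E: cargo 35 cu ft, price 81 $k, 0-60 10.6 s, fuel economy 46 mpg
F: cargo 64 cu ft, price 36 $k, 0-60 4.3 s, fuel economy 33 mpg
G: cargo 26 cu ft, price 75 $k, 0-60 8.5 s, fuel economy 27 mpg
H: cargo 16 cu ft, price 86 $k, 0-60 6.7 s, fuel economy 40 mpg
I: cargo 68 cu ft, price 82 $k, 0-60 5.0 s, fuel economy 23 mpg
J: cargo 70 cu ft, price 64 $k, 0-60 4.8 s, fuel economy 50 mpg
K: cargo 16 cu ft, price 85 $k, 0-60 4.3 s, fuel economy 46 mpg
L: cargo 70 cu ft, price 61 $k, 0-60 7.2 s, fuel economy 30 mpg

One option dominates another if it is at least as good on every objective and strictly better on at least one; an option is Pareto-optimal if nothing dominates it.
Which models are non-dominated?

A, B, C, D, F, J, K

A: not dominated (best cargo).
B: not dominated (best 0-60).
C: not dominated.
D: not dominated.
E: dominated by J (cargo 70≥35, price 64≤81, 0-60 4.8≤10.6, fuel economy 50≥46).
F: not dominated.
G: dominated by A (cargo 77≥26, price 21≤75, 0-60 4.4≤8.5, fuel economy 38≥27).
H: dominated by D (cargo 22≥16, price 28≤86, 0-60 5.1≤6.7, fuel economy 49≥40).
I: dominated by A (cargo 77≥68, price 21≤82, 0-60 4.4≤5.0, fuel economy 38≥23).
J: not dominated (best fuel economy).
K: not dominated.
L: dominated by A (cargo 77≥70, price 21≤61, 0-60 4.4≤7.2, fuel economy 38≥30).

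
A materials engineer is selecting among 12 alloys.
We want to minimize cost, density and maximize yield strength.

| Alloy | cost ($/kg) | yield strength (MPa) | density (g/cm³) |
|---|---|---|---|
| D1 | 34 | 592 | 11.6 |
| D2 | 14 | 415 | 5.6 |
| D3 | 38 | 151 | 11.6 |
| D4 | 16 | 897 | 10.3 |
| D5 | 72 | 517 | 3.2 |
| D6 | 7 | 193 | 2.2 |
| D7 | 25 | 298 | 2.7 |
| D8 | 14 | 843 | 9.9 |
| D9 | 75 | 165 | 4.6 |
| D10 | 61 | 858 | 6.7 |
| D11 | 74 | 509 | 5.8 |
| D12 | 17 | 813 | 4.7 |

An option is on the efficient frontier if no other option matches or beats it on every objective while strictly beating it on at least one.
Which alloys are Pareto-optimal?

D2, D4, D5, D6, D7, D8, D10, D12

D1: dominated by D4 (cost 16≤34, yield strength 897≥592, density 10.3≤11.6).
D2: not dominated.
D3: dominated by D1 (cost 34≤38, yield strength 592≥151, density 11.6≤11.6).
D4: not dominated (best yield strength).
D5: not dominated.
D6: not dominated (best cost).
D7: not dominated.
D8: not dominated.
D9: dominated by D5 (cost 72≤75, yield strength 517≥165, density 3.2≤4.6).
D10: not dominated.
D11: dominated by D5 (cost 72≤74, yield strength 517≥509, density 3.2≤5.8).
D12: not dominated.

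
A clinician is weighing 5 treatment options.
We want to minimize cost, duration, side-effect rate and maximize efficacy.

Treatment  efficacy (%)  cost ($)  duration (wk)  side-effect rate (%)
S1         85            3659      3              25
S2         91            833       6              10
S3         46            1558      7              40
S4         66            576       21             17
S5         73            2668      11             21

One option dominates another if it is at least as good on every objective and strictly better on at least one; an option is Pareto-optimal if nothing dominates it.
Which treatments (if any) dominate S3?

S2

S2: efficacy 91≥46, cost 833≤1558, duration 6≤7, side-effect rate 10≤40 — dominates S3.
Others (S1, S4, S5) are each worse than S3 on at least one objective.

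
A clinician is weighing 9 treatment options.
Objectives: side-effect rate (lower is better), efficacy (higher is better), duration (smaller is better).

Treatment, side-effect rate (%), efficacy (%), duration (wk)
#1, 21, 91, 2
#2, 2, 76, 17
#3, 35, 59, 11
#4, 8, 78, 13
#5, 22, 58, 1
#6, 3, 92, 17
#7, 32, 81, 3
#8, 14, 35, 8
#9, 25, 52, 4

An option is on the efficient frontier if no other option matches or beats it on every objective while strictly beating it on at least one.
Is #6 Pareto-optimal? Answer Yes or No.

Yes

#1: worse on side-effect rate (21 vs 3).
#2: worse on efficacy (76 vs 92).
#3: worse on side-effect rate (35 vs 3).
#4: worse on side-effect rate (8 vs 3).
#5: worse on side-effect rate (22 vs 3).
#7: worse on side-effect rate (32 vs 3).
#8: worse on side-effect rate (14 vs 3).
#9: worse on side-effect rate (25 vs 3).
No option is at least as good as #6 on every objective and strictly better on one.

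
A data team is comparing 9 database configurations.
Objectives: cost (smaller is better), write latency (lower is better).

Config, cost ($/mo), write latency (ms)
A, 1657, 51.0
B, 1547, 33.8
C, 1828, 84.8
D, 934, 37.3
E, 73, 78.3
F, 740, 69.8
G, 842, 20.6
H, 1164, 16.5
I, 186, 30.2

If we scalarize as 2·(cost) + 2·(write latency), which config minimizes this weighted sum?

E

A: 2·1657 + 2·51.0 = 3416.0
B: 2·1547 + 2·33.8 = 3161.6
C: 2·1828 + 2·84.8 = 3825.6
D: 2·934 + 2·37.3 = 1942.6
E: 2·73 + 2·78.3 = 302.6
F: 2·740 + 2·69.8 = 1619.6
G: 2·842 + 2·20.6 = 1725.2
H: 2·1164 + 2·16.5 = 2361.0
I: 2·186 + 2·30.2 = 432.4
Lowest: E at 302.6.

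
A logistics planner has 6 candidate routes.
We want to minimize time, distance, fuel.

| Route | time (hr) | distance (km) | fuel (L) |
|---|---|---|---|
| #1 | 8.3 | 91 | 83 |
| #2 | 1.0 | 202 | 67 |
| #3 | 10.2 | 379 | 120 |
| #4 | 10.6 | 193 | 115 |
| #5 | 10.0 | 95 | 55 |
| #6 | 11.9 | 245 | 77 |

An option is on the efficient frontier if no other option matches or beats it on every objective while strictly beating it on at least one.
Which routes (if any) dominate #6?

#2, #5

#2: time 1.0≤11.9, distance 202≤245, fuel 67≤77 — dominates #6.
#5: time 10.0≤11.9, distance 95≤245, fuel 55≤77 — dominates #6.
Others (#1, #3, #4) are each worse than #6 on at least one objective.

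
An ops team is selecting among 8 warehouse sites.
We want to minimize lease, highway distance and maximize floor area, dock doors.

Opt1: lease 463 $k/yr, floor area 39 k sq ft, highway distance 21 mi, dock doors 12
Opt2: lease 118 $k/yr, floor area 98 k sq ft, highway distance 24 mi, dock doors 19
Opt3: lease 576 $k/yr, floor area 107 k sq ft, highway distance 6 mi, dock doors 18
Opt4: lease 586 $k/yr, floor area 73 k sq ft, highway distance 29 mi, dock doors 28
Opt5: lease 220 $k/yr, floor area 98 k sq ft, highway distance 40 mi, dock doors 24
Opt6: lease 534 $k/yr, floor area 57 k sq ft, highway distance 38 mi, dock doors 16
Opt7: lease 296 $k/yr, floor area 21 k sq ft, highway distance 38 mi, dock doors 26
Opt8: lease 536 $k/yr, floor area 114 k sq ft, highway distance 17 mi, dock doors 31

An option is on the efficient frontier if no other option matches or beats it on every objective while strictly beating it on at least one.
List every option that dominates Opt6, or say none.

Opt2

Opt2: lease 118≤534, floor area 98≥57, highway distance 24≤38, dock doors 19≥16 — dominates Opt6.
Others (Opt1, Opt3, Opt4, Opt5, Opt7, Opt8) are each worse than Opt6 on at least one objective.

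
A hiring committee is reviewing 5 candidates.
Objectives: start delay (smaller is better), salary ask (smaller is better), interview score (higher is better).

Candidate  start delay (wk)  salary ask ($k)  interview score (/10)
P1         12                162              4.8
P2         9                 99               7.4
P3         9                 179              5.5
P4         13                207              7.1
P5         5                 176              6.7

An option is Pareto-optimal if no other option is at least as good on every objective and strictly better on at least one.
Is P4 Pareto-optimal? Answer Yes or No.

P2 vs P4: start delay 9≤13, salary ask 99≤207, interview score 7.4≥7.1 — P2 is at least as good on every objective and strictly better on at least one, so P2 dominates P4.

No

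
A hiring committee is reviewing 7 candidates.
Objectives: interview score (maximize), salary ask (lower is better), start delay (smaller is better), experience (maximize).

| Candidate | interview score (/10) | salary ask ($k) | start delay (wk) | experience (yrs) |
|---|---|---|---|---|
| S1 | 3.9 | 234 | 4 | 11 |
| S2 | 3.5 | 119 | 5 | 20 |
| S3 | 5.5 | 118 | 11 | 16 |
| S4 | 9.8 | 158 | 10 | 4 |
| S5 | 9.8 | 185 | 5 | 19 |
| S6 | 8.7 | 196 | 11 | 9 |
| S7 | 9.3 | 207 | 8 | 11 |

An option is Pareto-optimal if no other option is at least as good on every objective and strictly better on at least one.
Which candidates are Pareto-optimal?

S1, S2, S3, S4, S5

S1: not dominated (best start delay).
S2: not dominated (best experience).
S3: not dominated (best salary ask).
S4: not dominated.
S5: not dominated.
S6: dominated by S5 (interview score 9.8≥8.7, salary ask 185≤196, start delay 5≤11, experience 19≥9).
S7: dominated by S5 (interview score 9.8≥9.3, salary ask 185≤207, start delay 5≤8, experience 19≥11).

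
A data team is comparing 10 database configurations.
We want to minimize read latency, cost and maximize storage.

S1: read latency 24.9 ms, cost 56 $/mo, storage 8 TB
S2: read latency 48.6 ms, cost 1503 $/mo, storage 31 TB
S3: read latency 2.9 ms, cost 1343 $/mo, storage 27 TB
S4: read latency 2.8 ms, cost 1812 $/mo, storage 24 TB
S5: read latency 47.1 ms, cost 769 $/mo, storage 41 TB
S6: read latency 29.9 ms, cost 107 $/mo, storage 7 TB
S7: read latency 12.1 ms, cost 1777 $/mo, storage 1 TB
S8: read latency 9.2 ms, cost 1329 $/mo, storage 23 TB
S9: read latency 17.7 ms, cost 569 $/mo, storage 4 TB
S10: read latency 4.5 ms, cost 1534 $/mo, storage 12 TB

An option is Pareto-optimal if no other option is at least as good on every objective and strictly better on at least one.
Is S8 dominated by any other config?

S1: worse on read latency (24.9 vs 9.2).
S2: worse on read latency (48.6 vs 9.2).
S3: worse on cost (1343 vs 1329).
S4: worse on cost (1812 vs 1329).
S5: worse on read latency (47.1 vs 9.2).
S6: worse on read latency (29.9 vs 9.2).
S7: worse on read latency (12.1 vs 9.2).
S9: worse on read latency (17.7 vs 9.2).
S10: worse on cost (1534 vs 1329).
No option is at least as good as S8 on every objective and strictly better on one.

No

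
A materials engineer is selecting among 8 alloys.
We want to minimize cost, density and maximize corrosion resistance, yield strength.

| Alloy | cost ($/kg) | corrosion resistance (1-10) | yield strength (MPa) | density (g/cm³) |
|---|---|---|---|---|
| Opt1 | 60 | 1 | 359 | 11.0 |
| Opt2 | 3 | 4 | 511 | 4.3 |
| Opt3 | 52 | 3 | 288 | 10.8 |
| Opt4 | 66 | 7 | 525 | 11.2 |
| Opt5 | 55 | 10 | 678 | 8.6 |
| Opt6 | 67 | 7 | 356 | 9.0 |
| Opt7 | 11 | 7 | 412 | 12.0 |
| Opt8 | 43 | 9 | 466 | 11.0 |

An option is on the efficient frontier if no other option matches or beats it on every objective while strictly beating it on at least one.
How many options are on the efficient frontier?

4

Opt1: dominated by Opt2 (cost 3≤60, corrosion resistance 4≥1, yield strength 511≥359, density 4.3≤11.0).
Opt2: not dominated (best cost).
Opt3: dominated by Opt2 (cost 3≤52, corrosion resistance 4≥3, yield strength 511≥288, density 4.3≤10.8).
Opt4: dominated by Opt5 (cost 55≤66, corrosion resistance 10≥7, yield strength 678≥525, density 8.6≤11.2).
Opt5: not dominated (best corrosion resistance).
Opt6: dominated by Opt5 (cost 55≤67, corrosion resistance 10≥7, yield strength 678≥356, density 8.6≤9.0).
Opt7: not dominated.
Opt8: not dominated.
Pareto-optimal: Opt2, Opt5, Opt7, Opt8 → 4.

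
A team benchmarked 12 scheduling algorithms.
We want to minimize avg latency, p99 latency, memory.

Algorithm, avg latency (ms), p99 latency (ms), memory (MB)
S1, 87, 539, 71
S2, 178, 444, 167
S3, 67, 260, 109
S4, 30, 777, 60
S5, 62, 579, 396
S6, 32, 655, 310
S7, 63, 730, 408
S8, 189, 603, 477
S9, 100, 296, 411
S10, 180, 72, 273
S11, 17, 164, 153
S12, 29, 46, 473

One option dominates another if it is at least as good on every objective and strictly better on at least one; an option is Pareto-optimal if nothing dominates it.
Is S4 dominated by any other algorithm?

No

S1: worse on avg latency (87 vs 30).
S2: worse on avg latency (178 vs 30).
S3: worse on avg latency (67 vs 30).
S5: worse on avg latency (62 vs 30).
S6: worse on avg latency (32 vs 30).
S7: worse on avg latency (63 vs 30).
S8: worse on avg latency (189 vs 30).
S9: worse on avg latency (100 vs 30).
S10: worse on avg latency (180 vs 30).
S11: worse on memory (153 vs 60).
S12: worse on memory (473 vs 60).
No option is at least as good as S4 on every objective and strictly better on one.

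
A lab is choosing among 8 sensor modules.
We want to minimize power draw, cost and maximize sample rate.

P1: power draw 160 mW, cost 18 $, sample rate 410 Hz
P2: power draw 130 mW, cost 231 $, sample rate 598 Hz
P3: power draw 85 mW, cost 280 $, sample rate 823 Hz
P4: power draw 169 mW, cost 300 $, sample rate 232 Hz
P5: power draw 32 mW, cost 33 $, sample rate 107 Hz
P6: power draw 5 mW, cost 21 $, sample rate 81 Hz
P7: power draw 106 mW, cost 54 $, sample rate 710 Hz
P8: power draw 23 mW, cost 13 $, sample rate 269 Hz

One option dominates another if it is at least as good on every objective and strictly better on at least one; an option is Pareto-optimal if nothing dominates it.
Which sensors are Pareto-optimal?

P1, P3, P6, P7, P8

P1: not dominated.
P2: dominated by P7 (power draw 106≤130, cost 54≤231, sample rate 710≥598).
P3: not dominated (best sample rate).
P4: dominated by P1 (power draw 160≤169, cost 18≤300, sample rate 410≥232).
P5: dominated by P8 (power draw 23≤32, cost 13≤33, sample rate 269≥107).
P6: not dominated (best power draw).
P7: not dominated.
P8: not dominated (best cost).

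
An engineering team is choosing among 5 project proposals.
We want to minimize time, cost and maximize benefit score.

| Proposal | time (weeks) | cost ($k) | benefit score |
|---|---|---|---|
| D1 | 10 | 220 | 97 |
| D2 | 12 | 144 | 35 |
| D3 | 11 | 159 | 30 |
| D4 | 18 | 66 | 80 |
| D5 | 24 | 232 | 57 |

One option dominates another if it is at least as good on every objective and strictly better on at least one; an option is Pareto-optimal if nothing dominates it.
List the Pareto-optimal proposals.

D1: not dominated (best time).
D2: not dominated.
D3: not dominated.
D4: not dominated (best cost).
D5: dominated by D1 (time 10≤24, cost 220≤232, benefit score 97≥57).

D1, D2, D3, D4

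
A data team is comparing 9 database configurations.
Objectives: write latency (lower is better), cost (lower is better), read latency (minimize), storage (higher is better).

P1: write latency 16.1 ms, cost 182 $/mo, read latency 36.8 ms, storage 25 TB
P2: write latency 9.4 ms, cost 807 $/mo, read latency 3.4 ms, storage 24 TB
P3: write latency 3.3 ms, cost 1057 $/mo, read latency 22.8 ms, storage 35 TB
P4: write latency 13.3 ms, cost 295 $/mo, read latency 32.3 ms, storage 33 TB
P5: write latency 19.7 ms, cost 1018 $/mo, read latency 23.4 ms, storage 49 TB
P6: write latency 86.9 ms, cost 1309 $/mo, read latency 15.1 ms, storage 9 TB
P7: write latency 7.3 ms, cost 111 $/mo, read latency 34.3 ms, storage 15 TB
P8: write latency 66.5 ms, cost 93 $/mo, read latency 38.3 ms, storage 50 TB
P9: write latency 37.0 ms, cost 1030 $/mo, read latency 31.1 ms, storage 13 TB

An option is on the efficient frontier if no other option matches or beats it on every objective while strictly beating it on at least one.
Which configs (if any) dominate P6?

P2

P2: write latency 9.4≤86.9, cost 807≤1309, read latency 3.4≤15.1, storage 24≥9 — dominates P6.
Others (P1, P3, P4, P5, P7, P8, P9) are each worse than P6 on at least one objective.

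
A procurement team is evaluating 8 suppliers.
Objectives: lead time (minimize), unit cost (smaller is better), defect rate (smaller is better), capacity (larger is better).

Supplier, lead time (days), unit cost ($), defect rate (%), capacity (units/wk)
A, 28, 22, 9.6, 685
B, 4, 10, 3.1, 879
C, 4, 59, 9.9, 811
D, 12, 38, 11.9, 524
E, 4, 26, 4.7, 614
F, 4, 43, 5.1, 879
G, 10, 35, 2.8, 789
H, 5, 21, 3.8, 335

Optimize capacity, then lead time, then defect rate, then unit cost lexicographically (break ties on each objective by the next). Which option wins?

B

First maximize capacity: best is 879, kept {B, F}.
Then minimize lead time: best is 4, kept {B, F}.
Then minimize defect rate: best is 3.1, kept {B}.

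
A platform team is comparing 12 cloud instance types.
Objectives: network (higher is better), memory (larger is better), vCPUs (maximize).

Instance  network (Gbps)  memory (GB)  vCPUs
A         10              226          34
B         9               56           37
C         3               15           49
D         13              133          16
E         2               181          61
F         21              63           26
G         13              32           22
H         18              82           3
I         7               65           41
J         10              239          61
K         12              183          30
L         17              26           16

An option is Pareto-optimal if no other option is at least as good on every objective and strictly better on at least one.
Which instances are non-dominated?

A: dominated by J (network 10≥10, memory 239≥226, vCPUs 61≥34).
B: dominated by J (network 10≥9, memory 239≥56, vCPUs 61≥37).
C: dominated by J (network 10≥3, memory 239≥15, vCPUs 61≥49).
D: not dominated.
E: dominated by J (network 10≥2, memory 239≥181, vCPUs 61≥61).
F: not dominated (best network).
G: dominated by F (network 21≥13, memory 63≥32, vCPUs 26≥22).
H: not dominated.
I: dominated by J (network 10≥7, memory 239≥65, vCPUs 61≥41).
J: not dominated (best memory).
K: not dominated.
L: dominated by F (network 21≥17, memory 63≥26, vCPUs 26≥16).

D, F, H, J, K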